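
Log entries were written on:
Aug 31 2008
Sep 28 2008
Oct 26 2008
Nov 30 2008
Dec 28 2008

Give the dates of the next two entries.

All Sundays; the gaps (28, 28, 35, 28) vary with month length.
This is the last Sunday of each month.
January 2009 ends with Sunday Jan 25 2009.
Last Sunday of February 2009: Feb 22 2009.

Jan 25 2009, Feb 22 2009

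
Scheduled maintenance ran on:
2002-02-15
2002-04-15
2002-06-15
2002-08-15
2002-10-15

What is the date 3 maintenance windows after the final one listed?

2003-04-15

The day-of-month is always 15 (59, 61, 61, 61 days between events).
So this recurs on the 15th of every 2 months.
December 2002: 2002-12-15.
February 2003: 2003-02-15.
April 2003: 2003-04-15.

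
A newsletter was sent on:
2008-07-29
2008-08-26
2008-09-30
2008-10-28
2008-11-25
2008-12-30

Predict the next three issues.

2009-01-27, 2009-02-24, 2009-03-31

Every date is a Tuesday; gaps 28, 35, 28, 28, 35 days.
Each is the last Tuesday of its month (at least one falls on the 29th or later, ruling out '4th Tuesday').
January 2009 ends with Tuesday 2009-01-27.
February 2009 ends with Tuesday 2009-02-24.
March 2009 ends with Tuesday 2009-03-31.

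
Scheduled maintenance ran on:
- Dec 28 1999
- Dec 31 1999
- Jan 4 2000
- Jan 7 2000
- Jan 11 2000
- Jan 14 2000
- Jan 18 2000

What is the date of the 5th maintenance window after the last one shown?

The gap pattern 3, 4, 3, 4, 3, 4 repeats every 2 events.
These are the Tuesdays and Fridays of each week.
Next Friday: Jan 21 2000.
The following Tuesday is Jan 25 2000.
The following Friday is Jan 28 2000.
The following Tuesday is Feb 1 2000.
Next Friday: Feb 4 2000.

Feb 4 2000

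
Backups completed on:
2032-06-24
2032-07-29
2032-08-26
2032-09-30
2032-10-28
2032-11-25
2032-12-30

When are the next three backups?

Every date is a Thursday; gaps 35, 28, 35, 28, 28, 35 days.
Each is the last Thursday of its month (at least one falls on the 29th or later, ruling out '4th Thursday').
January 2033 ends with Thursday 2033-01-27.
Last Thursday of February 2033: 2033-02-24.
March 2033 ends with Thursday 2033-03-31.

2033-01-27, 2033-02-24, 2033-03-31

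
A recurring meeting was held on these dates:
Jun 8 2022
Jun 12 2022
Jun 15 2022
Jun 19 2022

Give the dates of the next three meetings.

The gap pattern 4, 3, 4 repeats every 2 events.
These are the Wednesdays and Sundays of each week.
The following Wednesday is Jun 22 2022.
The following Sunday is Jun 26 2022.
Next Wednesday: Jun 29 2022.

Jun 22 2022, Jun 26 2022, Jun 29 2022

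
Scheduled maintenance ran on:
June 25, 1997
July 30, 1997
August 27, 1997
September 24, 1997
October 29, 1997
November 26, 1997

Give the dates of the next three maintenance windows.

All Wednesdays; the gaps (35, 28, 28, 35, 28) vary with month length.
This is the last Wednesday of each month.
Last Wednesday of December 1997: December 31, 1997.
Last Wednesday of January 1998: January 28, 1998.
Last Wednesday of February 1998: February 25, 1998.

December 31, 1997; January 28, 1998; February 25, 1998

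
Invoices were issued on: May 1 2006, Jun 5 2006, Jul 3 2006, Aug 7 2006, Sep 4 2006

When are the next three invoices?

Gaps: 35, 28, 35, 28 days — a mix of 28 and 35. Every date is a Monday.
Each is the 1st Monday of its month.
1st Monday of October 2006: Oct 2 2006.
1st Monday of November 2006: Nov 6 2006.
December 2006 — 1st Monday is Dec 4 2006.

Oct 2 2006, Nov 6 2006, Dec 4 2006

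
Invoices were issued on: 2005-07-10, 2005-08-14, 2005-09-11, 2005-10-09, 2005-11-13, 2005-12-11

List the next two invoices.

These are Sundays at 28- or 35-day spacing (35, 28, 28, 35, 28).
The pattern: 2nd Sunday of the month.
January 2006 — 2nd Sunday is 2006-01-08.
2nd Sunday of February 2006: 2006-02-12.

2006-01-08, 2006-02-12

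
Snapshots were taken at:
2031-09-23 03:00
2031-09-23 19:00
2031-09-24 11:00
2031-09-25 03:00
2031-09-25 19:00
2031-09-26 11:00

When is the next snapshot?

Spacing: 16, 16, 16, 16, 16 h — constant 16 h.
2031-09-26 11:00 + 16 h = 2031-09-27 03:00.

2031-09-27 03:00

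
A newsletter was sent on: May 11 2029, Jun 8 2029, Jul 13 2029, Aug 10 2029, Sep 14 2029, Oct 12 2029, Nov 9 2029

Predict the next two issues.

These are Fridays at 28- or 35-day spacing (28, 35, 28, 35, 28, 28).
The pattern: 2nd Friday of the month.
2nd Friday of December 2029: Dec 14 2029.
January 2030 — 2nd Friday is Jan 11 2030.

Dec 14 2029, Jan 11 2030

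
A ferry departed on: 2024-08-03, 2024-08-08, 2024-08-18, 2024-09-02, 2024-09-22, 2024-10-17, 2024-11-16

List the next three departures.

2024-12-21, 2025-01-30, 2025-03-16

Intervals are 5, 10, 15, 20, 25, 30 days — an arithmetic progression with common difference 5.
Next gap: 35 days. 2024-11-16 + 35 days = 2024-12-21.
Next gap: 40 days. 2024-12-21 + 40 days = 2025-01-30.
Next gap: 45 days. 2025-01-30 + 45 days = 2025-03-16.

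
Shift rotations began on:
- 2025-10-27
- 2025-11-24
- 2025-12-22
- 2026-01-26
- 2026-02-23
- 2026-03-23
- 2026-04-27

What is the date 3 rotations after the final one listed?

All dates are Mondays, 28, 28, 35, 28, 28, 35 days apart.
Specifically, the 4th Monday of each month.
May 2026 — 4th Monday is 2026-05-25.
June 2026 — 4th Monday is 2026-06-22.
July 2026 — 4th Monday is 2026-07-27.

2026-07-27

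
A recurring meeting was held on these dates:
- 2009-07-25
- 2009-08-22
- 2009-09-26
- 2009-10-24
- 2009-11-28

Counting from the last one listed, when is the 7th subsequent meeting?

All dates are Saturdays, 28, 35, 28, 35 days apart.
Specifically, the 4th Saturday of each month.
4th Saturday of December 2009: 2009-12-26.
4th Saturday of January 2010: 2010-01-23.
February 2010 — 4th Saturday is 2010-02-27.
4th Saturday of March 2010: 2010-03-27.
April 2010 — 4th Saturday is 2010-04-24.
May 2010 — 4th Saturday is 2010-05-22.
4th Saturday of June 2010: 2010-06-26.

2010-06-26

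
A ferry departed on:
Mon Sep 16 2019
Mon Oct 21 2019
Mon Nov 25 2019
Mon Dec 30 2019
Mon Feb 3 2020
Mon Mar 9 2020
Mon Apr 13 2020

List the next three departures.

The spacing is 35, 35, 35, 35, 35, 35 days — always 35 days.
Mon Apr 13 2020 + 35 days = Mon May 18 2020.
Mon May 18 2020 + 35 days = Mon Jun 22 2020.
Mon Jun 22 2020 + 35 days = Mon Jul 27 2020.

Mon May 18 2020, Mon Jun 22 2020, Mon Jul 27 2020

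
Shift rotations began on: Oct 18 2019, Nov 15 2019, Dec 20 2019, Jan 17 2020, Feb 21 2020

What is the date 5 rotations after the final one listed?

Jul 17 2020

These are Fridays at 28- or 35-day spacing (28, 35, 28, 35).
The pattern: 3rd Friday of the month.
March 2020 — 3rd Friday is Mar 20 2020.
3rd Friday of April 2020: Apr 17 2020.
3rd Friday of May 2020: May 15 2020.
3rd Friday of June 2020: Jun 19 2020.
July 2020 — 3rd Friday is Jul 17 2020.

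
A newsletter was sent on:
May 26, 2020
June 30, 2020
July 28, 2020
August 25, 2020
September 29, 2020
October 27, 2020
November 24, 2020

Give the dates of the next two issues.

All Tuesdays; the gaps (35, 28, 28, 35, 28, 28) vary with month length.
This is the last Tuesday of each month.
Last Tuesday of December 2020: December 29, 2020.
Last Tuesday of January 2021: January 26, 2021.

December 29, 2020; January 26, 2021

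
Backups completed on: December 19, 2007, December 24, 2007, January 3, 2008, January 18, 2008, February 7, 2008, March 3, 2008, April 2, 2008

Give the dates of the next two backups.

May 7, 2008; June 16, 2008

Intervals are 5, 10, 15, 20, 25, 30 days — an arithmetic progression with common difference 5.
Next gap: 35 days. April 2, 2008 + 35 days = May 7, 2008.
Next gap: 40 days. May 7, 2008 + 40 days = June 16, 2008.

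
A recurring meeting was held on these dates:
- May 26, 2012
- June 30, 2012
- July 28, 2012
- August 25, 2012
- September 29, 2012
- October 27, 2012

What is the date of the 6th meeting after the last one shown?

All Saturdays; the gaps (35, 28, 28, 35, 28) vary with month length.
This is the last Saturday of each month.
November 2012 ends with Saturday November 24, 2012.
Last Saturday of December 2012: December 29, 2012.
January 2013 ends with Saturday January 26, 2013.
February 2013 ends with Saturday February 23, 2013.
Last Saturday of March 2013: March 30, 2013.
Last Saturday of April 2013: April 27, 2013.

April 27, 2013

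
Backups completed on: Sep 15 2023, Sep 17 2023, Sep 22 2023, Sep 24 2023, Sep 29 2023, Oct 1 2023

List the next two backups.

The gap pattern 2, 5, 2, 5, 2 repeats every 2 events.
These are the Fridays and Sundays of each week.
Next Friday: Oct 6 2023.
Next Sunday: Oct 8 2023.

Oct 6 2023, Oct 8 2023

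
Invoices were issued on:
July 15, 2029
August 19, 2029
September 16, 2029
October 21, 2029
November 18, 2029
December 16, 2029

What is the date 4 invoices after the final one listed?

All dates are Sundays, 35, 28, 35, 28, 28 days apart.
Specifically, the 3rd Sunday of each month.
3rd Sunday of January 2030: January 20, 2030.
3rd Sunday of February 2030: February 17, 2030.
3rd Sunday of March 2030: March 17, 2030.
3rd Sunday of April 2030: April 21, 2030.

April 21, 2030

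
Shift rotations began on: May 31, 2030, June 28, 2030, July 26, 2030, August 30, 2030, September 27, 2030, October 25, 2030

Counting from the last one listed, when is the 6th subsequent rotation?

April 25, 2031

All Fridays; the gaps (28, 28, 35, 28, 28) vary with month length.
This is the last Friday of each month.
Last Friday of November 2030: November 29, 2030.
Last Friday of December 2030: December 27, 2030.
January 2031 ends with Friday January 31, 2031.
Last Friday of February 2031: February 28, 2031.
Last Friday of March 2031: March 28, 2031.
Last Friday of April 2031: April 25, 2031.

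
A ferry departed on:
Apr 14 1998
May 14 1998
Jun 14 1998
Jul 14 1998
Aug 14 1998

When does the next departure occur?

Each date is the 14th; the gaps (30, 31, 30, 31) track the month lengths.
The rule is the 14th of each month.
September 1998: Sep 14 1998.

Sep 14 1998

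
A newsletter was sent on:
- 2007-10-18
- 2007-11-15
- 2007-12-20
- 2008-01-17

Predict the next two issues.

All dates are Thursdays, 28, 35, 28 days apart.
Specifically, the 3rd Thursday of each month.
February 2008 — 3rd Thursday is 2008-02-21.
March 2008 — 3rd Thursday is 2008-03-20.

2008-02-21, 2008-03-20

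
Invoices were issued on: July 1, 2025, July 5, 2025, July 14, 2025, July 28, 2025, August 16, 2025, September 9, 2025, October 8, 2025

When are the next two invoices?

Intervals are 4, 9, 14, 19, 24, 29 days — an arithmetic progression with common difference 5.
Next gap: 34 days. October 8, 2025 + 34 days = November 11, 2025.
Next gap: 39 days. November 11, 2025 + 39 days = December 20, 2025.

November 11, 2025; December 20, 2025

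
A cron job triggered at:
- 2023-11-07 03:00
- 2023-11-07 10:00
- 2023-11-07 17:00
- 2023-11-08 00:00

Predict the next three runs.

2023-11-08 07:00, 2023-11-08 14:00, 2023-11-08 21:00

The interval is a steady 7 hours (7, 7, 7).
2023-11-08 00:00 + 7 h = 2023-11-08 07:00.
2023-11-08 07:00 + 7 h = 2023-11-08 14:00.
2023-11-08 14:00 + 7 h = 2023-11-08 21:00.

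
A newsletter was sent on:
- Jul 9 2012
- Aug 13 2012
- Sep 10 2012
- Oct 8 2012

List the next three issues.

Nov 12 2012, Dec 10 2012, Jan 14 2013

Gaps: 35, 28, 28 days — a mix of 28 and 35. Every date is a Monday.
Each is the 2nd Monday of its month.
2nd Monday of November 2012: Nov 12 2012.
December 2012 — 2nd Monday is Dec 10 2012.
2nd Monday of January 2013: Jan 14 2013.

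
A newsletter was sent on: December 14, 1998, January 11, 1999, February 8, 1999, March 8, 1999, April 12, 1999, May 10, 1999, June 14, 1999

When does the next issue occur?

July 12, 1999

These are Mondays at 28- or 35-day spacing (28, 28, 28, 35, 28, 35).
The pattern: 2nd Monday of the month.
2nd Monday of July 1999: July 12, 1999.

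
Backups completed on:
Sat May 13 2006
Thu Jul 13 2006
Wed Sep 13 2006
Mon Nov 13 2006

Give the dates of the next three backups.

Gaps: 61, 62, 61 days — not constant. Every event is on the 13th of the month.
Pattern: the 13th of every 2 months.
Next: January 2007 → Sat Jan 13 2007.
Next: March 2007 → Tue Mar 13 2007.
Next: May 2007 → Sun May 13 2007.

Sat Jan 13 2007, Tue Mar 13 2007, Sun May 13 2007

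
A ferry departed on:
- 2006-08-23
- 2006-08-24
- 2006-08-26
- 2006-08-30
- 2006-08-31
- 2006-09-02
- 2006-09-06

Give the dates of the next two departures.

The gap pattern 1, 2, 4, 1, 2, 4 repeats every 3 events.
These are the Wednesdays, Thursdays and Saturdays of each week.
Next Thursday: 2006-09-07.
Next Saturday: 2006-09-09.

2006-09-07, 2006-09-09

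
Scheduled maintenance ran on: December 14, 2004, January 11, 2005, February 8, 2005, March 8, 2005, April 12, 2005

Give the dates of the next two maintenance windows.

May 10, 2005; June 14, 2005

These are Tuesdays at 28- or 35-day spacing (28, 28, 28, 35).
The pattern: 2nd Tuesday of the month.
May 2005 — 2nd Tuesday is May 10, 2005.
2nd Tuesday of June 2005: June 14, 2005.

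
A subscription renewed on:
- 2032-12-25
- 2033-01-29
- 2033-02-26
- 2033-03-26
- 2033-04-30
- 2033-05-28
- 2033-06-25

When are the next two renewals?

All Saturdays; the gaps (35, 28, 28, 35, 28, 28) vary with month length.
This is the last Saturday of each month.
Last Saturday of July 2033: 2033-07-30.
Last Saturday of August 2033: 2033-08-27.

2033-07-30, 2033-08-27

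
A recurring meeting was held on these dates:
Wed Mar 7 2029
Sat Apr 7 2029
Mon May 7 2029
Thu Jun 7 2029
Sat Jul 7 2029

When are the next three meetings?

Tue Aug 7 2029, Fri Sep 7 2029, Sun Oct 7 2029

The day-of-month is always 7 (31, 30, 31, 30 days between events).
So this recurs on the 7th of each month.
August 2029: Tue Aug 7 2029.
Next: September 2029 → Fri Sep 7 2029.
October 2029: Sun Oct 7 2029.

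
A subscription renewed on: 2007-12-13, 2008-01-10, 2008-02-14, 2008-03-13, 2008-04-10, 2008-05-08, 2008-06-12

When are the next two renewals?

All dates are Thursdays, 28, 35, 28, 28, 28, 35 days apart.
Specifically, the 2nd Thursday of each month.
July 2008 — 2nd Thursday is 2008-07-10.
August 2008 — 2nd Thursday is 2008-08-14.

2008-07-10, 2008-08-14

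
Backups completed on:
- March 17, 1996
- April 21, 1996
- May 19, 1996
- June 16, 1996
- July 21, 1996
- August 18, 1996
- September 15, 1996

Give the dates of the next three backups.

October 20, 1996; November 17, 1996; December 15, 1996

Gaps: 35, 28, 28, 35, 28, 28 days — a mix of 28 and 35. Every date is a Sunday.
Each is the 3rd Sunday of its month.
3rd Sunday of October 1996: October 20, 1996.
3rd Sunday of November 1996: November 17, 1996.
December 1996 — 3rd Sunday is December 15, 1996.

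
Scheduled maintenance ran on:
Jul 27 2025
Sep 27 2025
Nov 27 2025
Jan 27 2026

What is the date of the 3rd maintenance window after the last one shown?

Jul 27 2026

The day-of-month is always 27 (62, 61, 61 days between events).
So this recurs on the 27th of every 2 months.
March 2026: Mar 27 2026.
May 2026: May 27 2026.
July 2026: Jul 27 2026.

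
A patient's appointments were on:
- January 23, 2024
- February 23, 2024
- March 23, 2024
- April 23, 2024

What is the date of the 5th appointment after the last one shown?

September 23, 2024

Each date is the 23rd; the gaps (31, 29, 31) track the month lengths.
The rule is the 23rd of each month.
Next: May 2024 → May 23, 2024.
June 2024: June 23, 2024.
July 2024: July 23, 2024.
August 2024: August 23, 2024.
September 2024: September 23, 2024.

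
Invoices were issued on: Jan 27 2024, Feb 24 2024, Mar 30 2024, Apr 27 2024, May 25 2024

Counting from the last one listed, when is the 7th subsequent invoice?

These are Saturdays with 28, 35, 28, 28-day gaps.
Each is the final Saturday of its month — Mar 30 2024 is past the 28th, so '4th Saturday' doesn't fit.
Last Saturday of June 2024: Jun 29 2024.
Last Saturday of July 2024: Jul 27 2024.
Last Saturday of August 2024: Aug 31 2024.
September 2024 ends with Saturday Sep 28 2024.
Last Saturday of October 2024: Oct 26 2024.
Last Saturday of November 2024: Nov 30 2024.
December 2024 ends with Saturday Dec 28 2024.

Dec 28 2024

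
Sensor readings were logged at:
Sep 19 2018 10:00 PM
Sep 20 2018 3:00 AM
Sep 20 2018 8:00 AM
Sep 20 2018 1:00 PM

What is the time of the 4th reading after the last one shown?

Spacing: 5, 5, 5 h — constant 5 h.
Sep 20 2018 1:00 PM + 5 h = Sep 20 2018 6:00 PM.
Sep 20 2018 6:00 PM + 5 h = Sep 20 2018 11:00 PM.
Sep 20 2018 11:00 PM + 5 h = Sep 21 2018 4:00 AM.
Sep 21 2018 4:00 AM + 5 h = Sep 21 2018 9:00 AM.

Sep 21 2018 9:00 AM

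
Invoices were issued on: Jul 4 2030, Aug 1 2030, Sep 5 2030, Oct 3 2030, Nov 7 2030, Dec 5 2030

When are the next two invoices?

These are Thursdays at 28- or 35-day spacing (28, 35, 28, 35, 28).
The pattern: 1st Thursday of the month.
January 2031 — 1st Thursday is Jan 2 2031.
February 2031 — 1st Thursday is Feb 6 2031.

Jan 2 2031, Feb 6 2031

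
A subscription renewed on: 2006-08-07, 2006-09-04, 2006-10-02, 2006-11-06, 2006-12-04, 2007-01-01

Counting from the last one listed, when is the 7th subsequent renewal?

Gaps: 28, 28, 35, 28, 28 days — a mix of 28 and 35. Every date is a Monday.
Each is the 1st Monday of its month.
February 2007 — 1st Monday is 2007-02-05.
March 2007 — 1st Monday is 2007-03-05.
April 2007 — 1st Monday is 2007-04-02.
1st Monday of May 2007: 2007-05-07.
1st Monday of June 2007: 2007-06-04.
July 2007 — 1st Monday is 2007-07-02.
August 2007 — 1st Monday is 2007-08-06.

2007-08-06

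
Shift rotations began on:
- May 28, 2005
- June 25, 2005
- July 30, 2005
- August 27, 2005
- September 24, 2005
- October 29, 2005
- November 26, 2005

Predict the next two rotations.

December 31, 2005; January 28, 2006

These are Saturdays with 28, 35, 28, 28, 35, 28-day gaps.
Each is the final Saturday of its month — July 30, 2005 is past the 28th, so '4th Saturday' doesn't fit.
December 2005 ends with Saturday December 31, 2005.
Last Saturday of January 2006: January 28, 2006.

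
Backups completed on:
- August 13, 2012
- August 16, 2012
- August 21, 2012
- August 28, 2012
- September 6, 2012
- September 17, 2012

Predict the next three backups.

The spacing grows by 2 each time: 3, 5, 7, 9, 11 days.
Next gap: 13 days. September 17, 2012 + 13 days = September 30, 2012.
Next gap: 15 days. September 30, 2012 + 15 days = October 15, 2012.
Next gap: 17 days. October 15, 2012 + 17 days = November 1, 2012.

September 30, 2012; October 15, 2012; November 1, 2012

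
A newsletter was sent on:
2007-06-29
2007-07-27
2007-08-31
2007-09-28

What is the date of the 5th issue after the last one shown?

Every date is a Friday; gaps 28, 35, 28 days.
Each is the last Friday of its month (at least one falls on the 29th or later, ruling out '4th Friday').
October 2007 ends with Friday 2007-10-26.
Last Friday of November 2007: 2007-11-30.
December 2007 ends with Friday 2007-12-28.
January 2008 ends with Friday 2008-01-25.
Last Friday of February 2008: 2008-02-29.

2008-02-29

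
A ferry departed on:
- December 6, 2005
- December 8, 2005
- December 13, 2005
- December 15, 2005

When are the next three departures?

December 20, 2005; December 22, 2005; December 27, 2005

Every event lands on a Tuesday or Thursday (gaps cycle 2, 5, 2).
So the schedule is: every Tuesday and Thursday.
The following Tuesday is December 20, 2005.
The following Thursday is December 22, 2005.
Next Tuesday: December 27, 2005.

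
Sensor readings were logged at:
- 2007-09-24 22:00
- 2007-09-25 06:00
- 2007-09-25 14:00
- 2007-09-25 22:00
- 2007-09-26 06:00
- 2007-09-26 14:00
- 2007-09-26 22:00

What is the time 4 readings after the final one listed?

2007-09-28 06:00

The interval is a steady 8 hours (8, 8, 8, 8, 8, 8).
2007-09-26 22:00 + 8 h = 2007-09-27 06:00.
2007-09-27 06:00 + 8 h = 2007-09-27 14:00.
2007-09-27 14:00 + 8 h = 2007-09-27 22:00.
2007-09-27 22:00 + 8 h = 2007-09-28 06:00.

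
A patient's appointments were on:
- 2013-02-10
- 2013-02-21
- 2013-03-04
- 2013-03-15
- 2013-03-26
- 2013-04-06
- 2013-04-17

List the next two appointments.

The spacing is 11, 11, 11, 11, 11, 11 days — always 11 days.
2013-04-17 + 11 days = 2013-04-28.
2013-04-28 + 11 days = 2013-05-09.

2013-04-28, 2013-05-09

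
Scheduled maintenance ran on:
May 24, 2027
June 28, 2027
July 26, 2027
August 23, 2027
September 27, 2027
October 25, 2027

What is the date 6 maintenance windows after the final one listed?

All dates are Mondays, 35, 28, 28, 35, 28 days apart.
Specifically, the 4th Monday of each month.
4th Monday of November 2027: November 22, 2027.
December 2027 — 4th Monday is December 27, 2027.
4th Monday of January 2028: January 24, 2028.
February 2028 — 4th Monday is February 28, 2028.
March 2028 — 4th Monday is March 27, 2028.
4th Monday of April 2028: April 24, 2028.

April 24, 2028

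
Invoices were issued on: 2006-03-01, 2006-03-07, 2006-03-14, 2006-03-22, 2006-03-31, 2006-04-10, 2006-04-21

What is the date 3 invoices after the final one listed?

2006-05-30

Intervals are 6, 7, 8, 9, 10, 11 days — an arithmetic progression with common difference 1.
Next gap: 12 days. 2006-04-21 + 12 days = 2006-05-03.
Next gap: 13 days. 2006-05-03 + 13 days = 2006-05-16.
Next gap: 14 days. 2006-05-16 + 14 days = 2006-05-30.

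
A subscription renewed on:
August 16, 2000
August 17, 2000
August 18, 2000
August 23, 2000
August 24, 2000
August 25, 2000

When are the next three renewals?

August 30, 2000; August 31, 2000; September 1, 2000

Gaps: 1, 1, 5, 1, 1 days — not constant, but cyclic with period 3.
The events fall on every Wednesday, Thursday and Friday.
Next Wednesday: August 30, 2000.
The following Thursday is August 31, 2000.
Next Friday: September 1, 2000.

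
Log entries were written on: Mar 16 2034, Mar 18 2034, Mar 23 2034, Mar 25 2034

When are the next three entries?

Every event lands on a Thursday or Saturday (gaps cycle 2, 5, 2).
So the schedule is: every Thursday and Saturday.
Next Thursday: Mar 30 2034.
The following Saturday is Apr 1 2034.
The following Thursday is Apr 6 2034.

Mar 30 2034, Apr 1 2034, Apr 6 2034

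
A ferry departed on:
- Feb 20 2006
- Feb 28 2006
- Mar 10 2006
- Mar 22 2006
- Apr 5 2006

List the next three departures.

Apr 21 2006, May 9 2006, May 29 2006

Gaps: 8, 10, 12, 14 days — each gap is 2 larger than the previous one.
Next gap: 16 days. Apr 5 2006 + 16 days = Apr 21 2006.
Next gap: 18 days. Apr 21 2006 + 18 days = May 9 2006.
Next gap: 20 days. May 9 2006 + 20 days = May 29 2006.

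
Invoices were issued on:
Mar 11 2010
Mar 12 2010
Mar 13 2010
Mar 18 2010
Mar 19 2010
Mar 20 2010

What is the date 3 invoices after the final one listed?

The gap pattern 1, 1, 5, 1, 1 repeats every 3 events.
These are the Thursdays, Fridays and Saturdays of each week.
The following Thursday is Mar 25 2010.
The following Friday is Mar 26 2010.
The following Saturday is Mar 27 2010.

Mar 27 2010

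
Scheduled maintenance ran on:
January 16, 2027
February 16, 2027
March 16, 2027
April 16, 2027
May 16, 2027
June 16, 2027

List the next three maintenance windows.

Gaps: 31, 28, 31, 30, 31 days — not constant. Every event is on the 16th of the month.
Pattern: the 16th of each month.
July 2027: July 16, 2027.
August 2027: August 16, 2027.
September 2027: September 16, 2027.

July 16, 2027; August 16, 2027; September 16, 2027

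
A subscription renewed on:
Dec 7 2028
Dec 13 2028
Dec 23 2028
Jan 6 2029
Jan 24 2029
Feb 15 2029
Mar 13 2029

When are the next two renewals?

Intervals are 6, 10, 14, 18, 22, 26 days — an arithmetic progression with common difference 4.
Next gap: 30 days. Mar 13 2029 + 30 days = Apr 12 2029.
Next gap: 34 days. Apr 12 2029 + 34 days = May 16 2029.

Apr 12 2029, May 16 2029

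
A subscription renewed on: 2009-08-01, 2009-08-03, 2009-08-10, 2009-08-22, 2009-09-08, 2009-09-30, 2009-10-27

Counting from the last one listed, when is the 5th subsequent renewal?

2010-05-25

Intervals are 2, 7, 12, 17, 22, 27 days — an arithmetic progression with common difference 5.
Next gap: 32 days. 2009-10-27 + 32 days = 2009-11-28.
Next gap: 37 days. 2009-11-28 + 37 days = 2010-01-04.
Next gap: 42 days. 2010-01-04 + 42 days = 2010-02-15.
Next gap: 47 days. 2010-02-15 + 47 days = 2010-04-03.
Next gap: 52 days. 2010-04-03 + 52 days = 2010-05-25.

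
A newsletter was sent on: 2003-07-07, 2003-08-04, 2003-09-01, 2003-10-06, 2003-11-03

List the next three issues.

2003-12-01, 2004-01-05, 2004-02-02

All dates are Mondays, 28, 28, 35, 28 days apart.
Specifically, the 1st Monday of each month.
1st Monday of December 2003: 2003-12-01.
1st Monday of January 2004: 2004-01-05.
1st Monday of February 2004: 2004-02-02.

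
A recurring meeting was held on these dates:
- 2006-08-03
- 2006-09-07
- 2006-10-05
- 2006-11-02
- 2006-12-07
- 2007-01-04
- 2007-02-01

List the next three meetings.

2007-03-01, 2007-04-05, 2007-05-03

These are Thursdays at 28- or 35-day spacing (35, 28, 28, 35, 28, 28).
The pattern: 1st Thursday of the month.
1st Thursday of March 2007: 2007-03-01.
April 2007 — 1st Thursday is 2007-04-05.
1st Thursday of May 2007: 2007-05-03.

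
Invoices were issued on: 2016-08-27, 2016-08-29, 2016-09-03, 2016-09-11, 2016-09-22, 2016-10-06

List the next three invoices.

2016-10-23, 2016-11-12, 2016-12-05

Gaps: 2, 5, 8, 11, 14 days — each gap is 3 larger than the previous one.
Next gap: 17 days. 2016-10-06 + 17 days = 2016-10-23.
Next gap: 20 days. 2016-10-23 + 20 days = 2016-11-12.
Next gap: 23 days. 2016-11-12 + 23 days = 2016-12-05.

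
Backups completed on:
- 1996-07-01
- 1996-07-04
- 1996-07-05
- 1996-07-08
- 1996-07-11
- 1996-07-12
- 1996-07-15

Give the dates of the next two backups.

Gaps: 3, 1, 3, 3, 1, 3 days — not constant, but cyclic with period 3.
The events fall on every Monday, Thursday and Friday.
The following Thursday is 1996-07-18.
The following Friday is 1996-07-19.

1996-07-18, 1996-07-19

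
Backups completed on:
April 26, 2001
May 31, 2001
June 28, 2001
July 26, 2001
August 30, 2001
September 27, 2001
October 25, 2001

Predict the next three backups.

November 29, 2001; December 27, 2001; January 31, 2002

Every date is a Thursday; gaps 35, 28, 28, 35, 28, 28 days.
Each is the last Thursday of its month (at least one falls on the 29th or later, ruling out '4th Thursday').
November 2001 ends with Thursday November 29, 2001.
December 2001 ends with Thursday December 27, 2001.
Last Thursday of January 2002: January 31, 2002.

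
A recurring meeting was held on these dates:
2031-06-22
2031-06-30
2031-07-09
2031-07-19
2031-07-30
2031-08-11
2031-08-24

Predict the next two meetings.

The spacing grows by 1 each time: 8, 9, 10, 11, 12, 13 days.
Next gap: 14 days. 2031-08-24 + 14 days = 2031-09-07.
Next gap: 15 days. 2031-09-07 + 15 days = 2031-09-22.

2031-09-07, 2031-09-22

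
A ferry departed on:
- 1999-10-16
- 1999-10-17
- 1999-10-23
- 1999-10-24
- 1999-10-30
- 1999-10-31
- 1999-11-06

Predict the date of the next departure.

The gap pattern 1, 6, 1, 6, 1, 6 repeats every 2 events.
These are the Saturdays and Sundays of each week.
Next Sunday: 1999-11-07.

1999-11-07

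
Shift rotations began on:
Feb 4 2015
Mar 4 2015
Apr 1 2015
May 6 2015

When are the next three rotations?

Gaps: 28, 28, 35 days — a mix of 28 and 35. Every date is a Wednesday.
Each is the 1st Wednesday of its month.
1st Wednesday of June 2015: Jun 3 2015.
1st Wednesday of July 2015: Jul 1 2015.
1st Wednesday of August 2015: Aug 5 2015.

Jun 3 2015, Jul 1 2015, Aug 5 2015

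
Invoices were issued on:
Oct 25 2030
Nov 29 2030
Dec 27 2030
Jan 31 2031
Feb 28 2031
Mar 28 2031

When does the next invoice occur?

Apr 25 2031

These are Fridays with 35, 28, 35, 28, 28-day gaps.
Each is the final Friday of its month — Nov 29 2030 is past the 28th, so '4th Friday' doesn't fit.
April 2031 ends with Friday Apr 25 2031.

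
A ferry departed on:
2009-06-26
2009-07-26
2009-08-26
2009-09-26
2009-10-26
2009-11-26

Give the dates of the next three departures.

2009-12-26, 2010-01-26, 2010-02-26

The day-of-month is always 26 (30, 31, 31, 30, 31 days between events).
So this recurs on the 26th of each month.
December 2009: 2009-12-26.
Next: January 2010 → 2010-01-26.
February 2010: 2010-02-26.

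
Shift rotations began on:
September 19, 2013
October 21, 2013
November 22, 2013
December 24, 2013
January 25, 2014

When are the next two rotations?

February 26, 2014; March 30, 2014

Gaps between consecutive events: 32, 32, 32, 32 days — a constant 32-day interval.
January 25, 2014 + 32 days = February 26, 2014.
February 26, 2014 + 32 days = March 30, 2014.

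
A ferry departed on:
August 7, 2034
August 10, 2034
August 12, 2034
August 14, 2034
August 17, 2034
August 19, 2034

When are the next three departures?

August 21, 2034; August 24, 2034; August 26, 2034

Every event lands on a Monday or Thursday or Saturday (gaps cycle 3, 2, 2, 3, 2).
So the schedule is: every Monday, Thursday and Saturday.
The following Monday is August 21, 2034.
Next Thursday: August 24, 2034.
The following Saturday is August 26, 2034.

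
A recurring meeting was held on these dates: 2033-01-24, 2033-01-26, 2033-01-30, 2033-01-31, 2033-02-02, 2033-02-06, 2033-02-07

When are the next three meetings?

2033-02-09, 2033-02-13, 2033-02-14

Gaps: 2, 4, 1, 2, 4, 1 days — not constant, but cyclic with period 3.
The events fall on every Monday, Wednesday and Sunday.
Next Wednesday: 2033-02-09.
The following Sunday is 2033-02-13.
The following Monday is 2033-02-14.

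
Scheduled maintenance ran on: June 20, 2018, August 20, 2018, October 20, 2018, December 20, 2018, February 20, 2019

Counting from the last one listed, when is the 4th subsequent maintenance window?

October 20, 2019

Each date is the 20th; the gaps (61, 61, 61, 62) track the month lengths.
The rule is the 20th of every 2 months.
April 2019: April 20, 2019.
June 2019: June 20, 2019.
Next: August 2019 → August 20, 2019.
October 2019: October 20, 2019.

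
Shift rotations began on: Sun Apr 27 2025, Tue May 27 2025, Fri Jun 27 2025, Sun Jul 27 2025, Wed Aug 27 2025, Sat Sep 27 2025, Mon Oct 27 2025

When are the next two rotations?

Gaps: 30, 31, 30, 31, 31, 30 days — not constant. Every event is on the 27th of the month.
Pattern: the 27th of each month.
November 2025: Thu Nov 27 2025.
Next: December 2025 → Sat Dec 27 2025.

Thu Nov 27 2025, Sat Dec 27 2025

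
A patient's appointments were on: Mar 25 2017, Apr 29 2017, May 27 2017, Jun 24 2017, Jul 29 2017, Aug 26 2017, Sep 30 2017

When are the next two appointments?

Every date is a Saturday; gaps 35, 28, 28, 35, 28, 35 days.
Each is the last Saturday of its month (at least one falls on the 29th or later, ruling out '4th Saturday').
Last Saturday of October 2017: Oct 28 2017.
November 2017 ends with Saturday Nov 25 2017.

Oct 28 2017, Nov 25 2017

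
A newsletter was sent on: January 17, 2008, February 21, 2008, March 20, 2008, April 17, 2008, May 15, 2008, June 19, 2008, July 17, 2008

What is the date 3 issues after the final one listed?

Gaps: 35, 28, 28, 28, 35, 28 days — a mix of 28 and 35. Every date is a Thursday.
Each is the 3rd Thursday of its month.
3rd Thursday of August 2008: August 21, 2008.
September 2008 — 3rd Thursday is September 18, 2008.
3rd Thursday of October 2008: October 16, 2008.

October 16, 2008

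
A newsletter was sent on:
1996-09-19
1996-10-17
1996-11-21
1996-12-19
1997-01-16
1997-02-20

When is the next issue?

1997-03-20

Gaps: 28, 35, 28, 28, 35 days — a mix of 28 and 35. Every date is a Thursday.
Each is the 3rd Thursday of its month.
3rd Thursday of March 1997: 1997-03-20.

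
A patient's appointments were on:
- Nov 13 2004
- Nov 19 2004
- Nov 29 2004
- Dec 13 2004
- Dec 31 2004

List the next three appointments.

Gaps: 6, 10, 14, 18 days — each gap is 4 larger than the previous one.
Next gap: 22 days. Dec 31 2004 + 22 days = Jan 22 2005.
Next gap: 26 days. Jan 22 2005 + 26 days = Feb 17 2005.
Next gap: 30 days. Feb 17 2005 + 30 days = Mar 19 2005.

Jan 22 2005, Feb 17 2005, Mar 19 2005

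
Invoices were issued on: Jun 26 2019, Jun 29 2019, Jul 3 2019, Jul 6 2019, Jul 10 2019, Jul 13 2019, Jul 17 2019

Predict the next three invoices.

Jul 20 2019, Jul 24 2019, Jul 27 2019

The gap pattern 3, 4, 3, 4, 3, 4 repeats every 2 events.
These are the Wednesdays and Saturdays of each week.
Next Saturday: Jul 20 2019.
The following Wednesday is Jul 24 2019.
Next Saturday: Jul 27 2019.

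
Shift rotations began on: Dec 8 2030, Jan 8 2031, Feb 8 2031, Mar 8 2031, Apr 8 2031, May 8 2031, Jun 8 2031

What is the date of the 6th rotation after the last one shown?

Each date is the 8th; the gaps (31, 31, 28, 31, 30, 31) track the month lengths.
The rule is the 8th of each month.
July 2031: Jul 8 2031.
August 2031: Aug 8 2031.
September 2031: Sep 8 2031.
Next: October 2031 → Oct 8 2031.
Next: November 2031 → Nov 8 2031.
December 2031: Dec 8 2031.

Dec 8 2031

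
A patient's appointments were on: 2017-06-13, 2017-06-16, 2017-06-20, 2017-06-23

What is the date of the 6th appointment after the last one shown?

2017-07-14

Every event lands on a Tuesday or Friday (gaps cycle 3, 4, 3).
So the schedule is: every Tuesday and Friday.
The following Tuesday is 2017-06-27.
The following Friday is 2017-06-30.
Next Tuesday: 2017-07-04.
The following Friday is 2017-07-07.
The following Tuesday is 2017-07-11.
The following Friday is 2017-07-14.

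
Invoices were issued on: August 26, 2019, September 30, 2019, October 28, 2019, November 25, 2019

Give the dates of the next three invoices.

December 30, 2019; January 27, 2020; February 24, 2020

Every date is a Monday; gaps 35, 28, 28 days.
Each is the last Monday of its month (at least one falls on the 29th or later, ruling out '4th Monday').
December 2019 ends with Monday December 30, 2019.
January 2020 ends with Monday January 27, 2020.
Last Monday of February 2020: February 24, 2020.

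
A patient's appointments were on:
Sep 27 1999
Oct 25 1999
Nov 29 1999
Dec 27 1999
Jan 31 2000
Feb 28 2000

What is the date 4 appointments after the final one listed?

Every date is a Monday; gaps 28, 35, 28, 35, 28 days.
Each is the last Monday of its month (at least one falls on the 29th or later, ruling out '4th Monday').
Last Monday of March 2000: Mar 27 2000.
April 2000 ends with Monday Apr 24 2000.
Last Monday of May 2000: May 29 2000.
Last Monday of June 2000: Jun 26 2000.

Jun 26 2000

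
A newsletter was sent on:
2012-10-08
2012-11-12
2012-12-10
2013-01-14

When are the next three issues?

These are Mondays at 28- or 35-day spacing (35, 28, 35).
The pattern: 2nd Monday of the month.
February 2013 — 2nd Monday is 2013-02-11.
2nd Monday of March 2013: 2013-03-11.
2nd Monday of April 2013: 2013-04-08.

2013-02-11, 2013-03-11, 2013-04-08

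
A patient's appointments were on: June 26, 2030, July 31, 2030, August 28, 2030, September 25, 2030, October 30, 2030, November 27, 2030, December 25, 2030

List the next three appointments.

January 29, 2031; February 26, 2031; March 26, 2031

These are Wednesdays with 35, 28, 28, 35, 28, 28-day gaps.
Each is the final Wednesday of its month — July 31, 2030 is past the 28th, so '4th Wednesday' doesn't fit.
January 2031 ends with Wednesday January 29, 2031.
February 2031 ends with Wednesday February 26, 2031.
March 2031 ends with Wednesday March 26, 2031.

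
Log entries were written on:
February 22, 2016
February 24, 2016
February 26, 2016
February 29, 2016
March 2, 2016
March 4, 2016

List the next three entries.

March 7, 2016; March 9, 2016; March 11, 2016

Gaps: 2, 2, 3, 2, 2 days — not constant, but cyclic with period 3.
The events fall on every Monday, Wednesday and Friday.
Next Monday: March 7, 2016.
Next Wednesday: March 9, 2016.
The following Friday is March 11, 2016.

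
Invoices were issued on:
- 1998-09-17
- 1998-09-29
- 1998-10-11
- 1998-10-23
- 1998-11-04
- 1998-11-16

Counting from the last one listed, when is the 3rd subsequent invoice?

Gaps between consecutive events: 12, 12, 12, 12, 12 days — a constant 12-day interval.
1998-11-16 + 12 days = 1998-11-28.
1998-11-28 + 12 days = 1998-12-10.
1998-12-10 + 12 days = 1998-12-22.

1998-12-22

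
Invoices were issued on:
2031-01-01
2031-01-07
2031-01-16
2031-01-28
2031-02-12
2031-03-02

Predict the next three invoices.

Gaps: 6, 9, 12, 15, 18 days — each gap is 3 larger than the previous one.
Next gap: 21 days. 2031-03-02 + 21 days = 2031-03-23.
Next gap: 24 days. 2031-03-23 + 24 days = 2031-04-16.
Next gap: 27 days. 2031-04-16 + 27 days = 2031-05-13.

2031-03-23, 2031-04-16, 2031-05-13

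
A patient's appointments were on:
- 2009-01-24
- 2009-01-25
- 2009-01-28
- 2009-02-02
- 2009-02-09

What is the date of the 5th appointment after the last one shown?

2009-04-15

The spacing grows by 2 each time: 1, 3, 5, 7 days.
Next gap: 9 days. 2009-02-09 + 9 days = 2009-02-18.
Next gap: 11 days. 2009-02-18 + 11 days = 2009-03-01.
Next gap: 13 days. 2009-03-01 + 13 days = 2009-03-14.
Next gap: 15 days. 2009-03-14 + 15 days = 2009-03-29.
Next gap: 17 days. 2009-03-29 + 17 days = 2009-04-15.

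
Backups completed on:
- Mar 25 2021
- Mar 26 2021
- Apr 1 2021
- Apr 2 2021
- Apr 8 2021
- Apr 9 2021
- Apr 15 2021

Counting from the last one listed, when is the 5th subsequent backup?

Apr 30 2021

The gap pattern 1, 6, 1, 6, 1, 6 repeats every 2 events.
These are the Thursdays and Fridays of each week.
Next Friday: Apr 16 2021.
Next Thursday: Apr 22 2021.
The following Friday is Apr 23 2021.
Next Thursday: Apr 29 2021.
The following Friday is Apr 30 2021.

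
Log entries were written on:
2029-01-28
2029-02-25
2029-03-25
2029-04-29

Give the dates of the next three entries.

Every date is a Sunday; gaps 28, 28, 35 days.
Each is the last Sunday of its month (at least one falls on the 29th or later, ruling out '4th Sunday').
Last Sunday of May 2029: 2029-05-27.
Last Sunday of June 2029: 2029-06-24.
July 2029 ends with Sunday 2029-07-29.

2029-05-27, 2029-06-24, 2029-07-29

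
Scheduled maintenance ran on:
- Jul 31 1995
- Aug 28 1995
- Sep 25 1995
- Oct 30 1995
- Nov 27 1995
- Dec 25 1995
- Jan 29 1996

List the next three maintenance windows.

These are Mondays with 28, 28, 35, 28, 28, 35-day gaps.
Each is the final Monday of its month — Jul 31 1995 is past the 28th, so '4th Monday' doesn't fit.
Last Monday of February 1996: Feb 26 1996.
March 1996 ends with Monday Mar 25 1996.
April 1996 ends with Monday Apr 29 1996.

Feb 26 1996, Mar 25 1996, Apr 29 1996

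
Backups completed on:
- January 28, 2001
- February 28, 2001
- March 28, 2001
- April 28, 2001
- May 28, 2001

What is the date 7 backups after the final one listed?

December 28, 2001

Each date is the 28th; the gaps (31, 28, 31, 30) track the month lengths.
The rule is the 28th of each month.
June 2001: June 28, 2001.
July 2001: July 28, 2001.
Next: August 2001 → August 28, 2001.
September 2001: September 28, 2001.
October 2001: October 28, 2001.
Next: November 2001 → November 28, 2001.
Next: December 2001 → December 28, 2001.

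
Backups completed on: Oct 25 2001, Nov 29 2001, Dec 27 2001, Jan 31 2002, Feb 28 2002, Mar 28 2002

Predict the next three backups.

All Thursdays; the gaps (35, 28, 35, 28, 28) vary with month length.
This is the last Thursday of each month.
April 2002 ends with Thursday Apr 25 2002.
Last Thursday of May 2002: May 30 2002.
Last Thursday of June 2002: Jun 27 2002.

Apr 25 2002, May 30 2002, Jun 27 2002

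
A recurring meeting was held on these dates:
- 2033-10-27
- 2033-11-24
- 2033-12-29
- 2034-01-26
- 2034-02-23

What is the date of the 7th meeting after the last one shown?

Every date is a Thursday; gaps 28, 35, 28, 28 days.
Each is the last Thursday of its month (at least one falls on the 29th or later, ruling out '4th Thursday').
Last Thursday of March 2034: 2034-03-30.
April 2034 ends with Thursday 2034-04-27.
Last Thursday of May 2034: 2034-05-25.
Last Thursday of June 2034: 2034-06-29.
July 2034 ends with Thursday 2034-07-27.
Last Thursday of August 2034: 2034-08-31.
September 2034 ends with Thursday 2034-09-28.

2034-09-28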